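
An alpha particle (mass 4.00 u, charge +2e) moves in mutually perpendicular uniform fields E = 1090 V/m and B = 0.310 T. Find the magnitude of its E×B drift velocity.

v_d ≈ 3520 m/s

The steady drift has the magnetic force balancing the electric force, so v_d = E/B.
v_d = 1090/0.310 = 3520 m/s.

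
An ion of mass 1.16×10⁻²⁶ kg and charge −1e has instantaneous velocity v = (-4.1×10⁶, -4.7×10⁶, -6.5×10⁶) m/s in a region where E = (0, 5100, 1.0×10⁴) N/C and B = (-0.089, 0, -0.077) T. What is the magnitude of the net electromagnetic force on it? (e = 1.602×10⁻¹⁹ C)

v×B = (3.62×10⁵, 2.63×10⁵, -4.18×10⁵) N/C.
E + v×B = (3.62×10⁵, 2.68×10⁵, -4.08×10⁵) N/C.
F = q(E + v×B) = (−1.602×10⁻¹⁹ C)·(3.62×10⁵, 2.68×10⁵, -4.08×10⁵) = (-5.80×10⁻¹⁴, -4.29×10⁻¹⁴, 6.54×10⁻¹⁴) N.
|F| = 9.74×10⁻¹⁴ N.

|F| ≈ 9.74×10⁻¹⁴ N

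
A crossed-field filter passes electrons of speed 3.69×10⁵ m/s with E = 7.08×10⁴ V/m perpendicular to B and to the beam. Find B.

Balance of forces in the selector: qE = qvB ⇒ B = E/v.
B = 7.08×10⁴/3.69×10⁵ = 0.192 T.

B = 0.192 T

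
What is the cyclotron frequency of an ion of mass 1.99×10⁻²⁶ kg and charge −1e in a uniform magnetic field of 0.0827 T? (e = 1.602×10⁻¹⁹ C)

f = |q|B/(2πm).
f = (1.602×10⁻¹⁹)(0.0827)/(2π·1.99×10⁻²⁶) ≈ 1.06×10⁵ Hz.

f ≈ 1.06×10⁵ Hz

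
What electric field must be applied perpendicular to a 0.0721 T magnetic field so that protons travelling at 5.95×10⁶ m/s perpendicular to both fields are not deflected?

For straight-line motion qE = qvB, so E = vB.
E = 5.95×10⁶ × 0.0721 = 4.29×10⁵ V/m.

E = 4.29×10⁵ V/m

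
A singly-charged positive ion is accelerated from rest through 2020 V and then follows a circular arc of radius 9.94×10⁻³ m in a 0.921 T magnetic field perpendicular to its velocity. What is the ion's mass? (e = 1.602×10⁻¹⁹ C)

m ≈ 3.32×10⁻²⁷ kg

Combine |q|V = ½mv² and r = mv/(|q|B): eliminate v to get m = qB²r²/(2V).
m = (1.602×10⁻¹⁹)(0.921)²(9.94×10⁻³)²/(2·2020) ≈ 3.32×10⁻²⁷ kg.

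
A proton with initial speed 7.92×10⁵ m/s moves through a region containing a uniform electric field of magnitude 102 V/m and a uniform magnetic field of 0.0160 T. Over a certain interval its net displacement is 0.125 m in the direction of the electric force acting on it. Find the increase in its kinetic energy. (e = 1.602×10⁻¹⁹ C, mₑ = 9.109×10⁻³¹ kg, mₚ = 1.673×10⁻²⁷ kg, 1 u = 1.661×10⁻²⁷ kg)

ΔKE ≈ 2.04×10⁻¹⁸ J

The magnetic force is always ⟂ v and does no work; only the electric force changes KE.
ΔKE = F_E · d = |q|E d = (1.602×10⁻¹⁹)(102)(0.125) ≈ 2.04×10⁻¹⁸ J.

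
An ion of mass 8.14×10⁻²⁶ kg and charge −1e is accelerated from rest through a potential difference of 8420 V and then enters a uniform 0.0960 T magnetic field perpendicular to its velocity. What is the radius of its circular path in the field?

r ≈ 0.964 m

Acceleration: |q|V = ½mv² ⇒ v = √(2|q|V/m) = √(2·1.602×10⁻¹⁹·8420/8.14×10⁻²⁶) ≈ 1.820×10⁵ m/s.
In the field: r = mv/(|q|B) = (8.14×10⁻²⁶)(1.820×10⁵)/((1.602×10⁻¹⁹)(0.0960)) ≈ 0.964 m.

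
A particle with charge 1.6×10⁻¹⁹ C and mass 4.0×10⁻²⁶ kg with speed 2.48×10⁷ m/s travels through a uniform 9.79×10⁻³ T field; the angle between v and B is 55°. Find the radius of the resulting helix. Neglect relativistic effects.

v⊥ = v sinθ = 2.48×10⁷·sin55° ≈ 2.031×10⁷ m/s.
r = m v⊥/(|q|B) = (4.0×10⁻²⁶)(2.031×10⁷)/((1.6×10⁻¹⁹)(9.79×10⁻³)) ≈ 519 m.

r ≈ 519 m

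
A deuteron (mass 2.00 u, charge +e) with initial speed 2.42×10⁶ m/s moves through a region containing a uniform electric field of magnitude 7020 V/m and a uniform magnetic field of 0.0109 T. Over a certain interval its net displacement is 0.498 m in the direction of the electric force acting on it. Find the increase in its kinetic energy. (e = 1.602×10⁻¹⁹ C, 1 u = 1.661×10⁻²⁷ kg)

ΔKE ≈ 5.60×10⁻¹⁶ J

The magnetic force is always ⟂ v and does no work; only the electric force changes KE.
ΔKE = F_E · d = |q|E d = (1.602×10⁻¹⁹)(7020)(0.498) ≈ 5.60×10⁻¹⁶ J.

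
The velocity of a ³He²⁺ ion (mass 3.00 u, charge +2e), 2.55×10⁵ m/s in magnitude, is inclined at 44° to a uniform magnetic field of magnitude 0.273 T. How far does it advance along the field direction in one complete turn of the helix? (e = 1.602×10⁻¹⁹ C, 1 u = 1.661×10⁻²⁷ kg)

p ≈ 0.0657 m

v∥ = v cosθ = 2.55×10⁵·cos44° ≈ 1.834×10⁵ m/s.
T = 2πm/(|q|B) = 2π(4.983×10⁻²⁷)/((3.204×10⁻¹⁹)(0.273)) ≈ 3.579×10⁻⁷ s.
pitch = v∥ T = (1.834×10⁵)(3.579×10⁻⁷) ≈ 0.0657 m.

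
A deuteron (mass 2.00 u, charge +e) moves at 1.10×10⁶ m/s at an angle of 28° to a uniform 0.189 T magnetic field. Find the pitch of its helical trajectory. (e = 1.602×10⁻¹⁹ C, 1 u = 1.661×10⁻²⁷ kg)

p ≈ 0.670 m

v∥ = v cosθ = 1.10×10⁶·cos28° ≈ 9.712×10⁵ m/s.
T = 2πm/(|q|B) = 2π(3.322×10⁻²⁷)/((1.602×10⁻¹⁹)(0.189)) ≈ 6.894×10⁻⁷ s.
pitch = v∥ T = (9.712×10⁵)(6.894×10⁻⁷) ≈ 0.670 m.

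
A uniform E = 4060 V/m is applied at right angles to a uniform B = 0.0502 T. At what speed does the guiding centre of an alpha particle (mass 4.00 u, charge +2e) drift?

In crossed fields the guiding centre drifts at v_d = |E×B|/B² = E/B, independent of charge and mass.
v_d = 4060/0.0502 = 8.09×10⁴ m/s.

v_d ≈ 8.09×10⁴ m/s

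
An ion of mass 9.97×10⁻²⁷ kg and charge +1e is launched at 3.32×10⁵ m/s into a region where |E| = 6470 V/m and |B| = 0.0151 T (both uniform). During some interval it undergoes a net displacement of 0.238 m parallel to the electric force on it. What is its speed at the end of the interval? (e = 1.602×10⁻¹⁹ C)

B does no work; ΔKE = |q|E d.
½mv_f² = ½mv₀² + |q|Ed = ½(9.97×10⁻²⁷)(3.32×10⁵)² + (1.602×10⁻¹⁹)(6470)(0.238) ≈ 5.495×10⁻¹⁶ J + 2.467×10⁻¹⁶ J ≈ 7.962×10⁻¹⁶ J.
v_f = √(2·7.962×10⁻¹⁶/9.97×10⁻²⁷) ≈ 4.00×10⁵ m/s.

v_f ≈ 4.00×10⁵ m/s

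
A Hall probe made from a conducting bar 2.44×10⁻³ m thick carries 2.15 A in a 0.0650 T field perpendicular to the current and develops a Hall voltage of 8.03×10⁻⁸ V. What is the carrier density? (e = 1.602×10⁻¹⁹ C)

n ≈ 4.45×10²⁷ m⁻³

From V_H = IB/(n e t), n = IB/(V_H e t).
n = (2.15)(0.0650)/((8.03×10⁻⁸)(1.602×10⁻¹⁹)(2.44×10⁻³)) ≈ 4.45×10²⁷ m⁻³.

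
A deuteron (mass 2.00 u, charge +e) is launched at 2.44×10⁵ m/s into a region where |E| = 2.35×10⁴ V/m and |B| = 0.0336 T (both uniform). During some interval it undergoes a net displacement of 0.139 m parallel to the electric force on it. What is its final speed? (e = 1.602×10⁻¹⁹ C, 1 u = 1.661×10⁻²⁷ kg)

v_f ≈ 6.12×10⁵ m/s

B does no work; ΔKE = |q|E d.
½mv_f² = ½mv₀² + |q|Ed = ½(3.322×10⁻²⁷)(2.44×10⁵)² + (1.602×10⁻¹⁹)(2.35×10⁴)(0.139) ≈ 9.889×10⁻¹⁷ J + 5.233×10⁻¹⁶ J ≈ 6.222×10⁻¹⁶ J.
v_f = √(2·6.222×10⁻¹⁶/3.322×10⁻²⁷) ≈ 6.12×10⁵ m/s.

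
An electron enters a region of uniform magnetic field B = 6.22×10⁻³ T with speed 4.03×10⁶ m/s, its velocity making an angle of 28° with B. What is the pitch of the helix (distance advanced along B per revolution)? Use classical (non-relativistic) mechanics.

v∥ = v cosθ = 4.03×10⁶·cos28° ≈ 3.558×10⁶ m/s.
T = 2πm/(|q|B) = 2π(9.109×10⁻³¹)/((1.602×10⁻¹⁹)(6.22×10⁻³)) ≈ 5.744×10⁻⁹ s.
pitch = v∥ T = (3.558×10⁶)(5.744×10⁻⁹) ≈ 0.0204 m.

p ≈ 0.0204 m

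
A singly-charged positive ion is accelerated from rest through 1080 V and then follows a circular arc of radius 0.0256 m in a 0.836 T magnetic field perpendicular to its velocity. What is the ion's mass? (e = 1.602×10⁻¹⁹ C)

Combine |q|V = ½mv² and r = mv/(|q|B): eliminate v to get m = qB²r²/(2V).
m = (1.602×10⁻¹⁹)(0.836)²(0.0256)²/(2·1080) ≈ 3.40×10⁻²⁶ kg.

m ≈ 3.40×10⁻²⁶ kg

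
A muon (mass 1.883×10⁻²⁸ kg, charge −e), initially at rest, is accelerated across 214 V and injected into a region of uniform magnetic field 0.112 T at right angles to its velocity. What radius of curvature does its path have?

r ≈ 6.33×10⁻³ m

Acceleration: |q|V = ½mv² ⇒ v = √(2|q|V/m) = √(2·1.602×10⁻¹⁹·214/1.883×10⁻²⁸) ≈ 6.034×10⁵ m/s.
In the field: r = mv/(|q|B) = (1.883×10⁻²⁸)(6.034×10⁵)/((1.602×10⁻¹⁹)(0.112)) ≈ 6.33×10⁻³ m.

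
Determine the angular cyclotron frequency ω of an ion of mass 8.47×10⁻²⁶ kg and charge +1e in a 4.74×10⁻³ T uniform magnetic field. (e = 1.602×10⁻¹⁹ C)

ω ≈ 8970 rad/s

ω = |q|B/m.
ω = (1.602×10⁻¹⁹)(4.74×10⁻³)/8.47×10⁻²⁶ ≈ 8970 rad/s.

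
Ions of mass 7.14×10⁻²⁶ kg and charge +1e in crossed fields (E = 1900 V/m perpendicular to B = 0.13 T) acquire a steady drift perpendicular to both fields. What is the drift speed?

In crossed fields the guiding centre drifts at v_d = |E×B|/B² = E/B, independent of charge and mass.
v_d = 1900/0.13 = 1.5×10⁴ m/s.

v_d ≈ 1.5×10⁴ m/s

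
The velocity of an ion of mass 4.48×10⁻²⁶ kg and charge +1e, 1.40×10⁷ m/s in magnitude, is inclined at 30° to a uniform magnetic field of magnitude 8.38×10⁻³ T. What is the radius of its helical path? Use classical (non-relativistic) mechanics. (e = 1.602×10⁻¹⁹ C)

r ≈ 234 m

v⊥ = v sinθ = 1.40×10⁷·sin30° ≈ 7.000×10⁶ m/s.
r = m v⊥/(|q|B) = (4.48×10⁻²⁶)(7.000×10⁶)/((1.602×10⁻¹⁹)(8.38×10⁻³)) ≈ 234 m.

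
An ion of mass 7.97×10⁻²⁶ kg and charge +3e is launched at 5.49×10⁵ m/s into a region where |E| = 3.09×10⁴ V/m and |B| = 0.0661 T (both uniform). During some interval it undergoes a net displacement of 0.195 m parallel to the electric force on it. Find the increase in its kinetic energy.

ΔKE ≈ 2.90×10⁻¹⁵ J

The magnetic force is always ⟂ v and does no work; only the electric force changes KE.
ΔKE = F_E · d = |q|E d = (4.806×10⁻¹⁹)(3.09×10⁴)(0.195) ≈ 2.90×10⁻¹⁵ J.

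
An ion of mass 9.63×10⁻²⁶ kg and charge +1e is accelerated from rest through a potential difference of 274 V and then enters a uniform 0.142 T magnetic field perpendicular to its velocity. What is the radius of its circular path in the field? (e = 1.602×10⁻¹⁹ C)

r ≈ 0.128 m

Acceleration: |q|V = ½mv² ⇒ v = √(2|q|V/m) = √(2·1.602×10⁻¹⁹·274/9.63×10⁻²⁶) ≈ 3.019×10⁴ m/s.
In the field: r = mv/(|q|B) = (9.63×10⁻²⁶)(3.019×10⁴)/((1.602×10⁻¹⁹)(0.142)) ≈ 0.128 m.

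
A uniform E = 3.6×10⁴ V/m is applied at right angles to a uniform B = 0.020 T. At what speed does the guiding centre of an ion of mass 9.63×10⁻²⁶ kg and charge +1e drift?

v_d ≈ 1.8×10⁶ m/s

The steady drift has the magnetic force balancing the electric force, so v_d = E/B.
v_d = 3.6×10⁴/0.020 = 1.8×10⁶ m/s.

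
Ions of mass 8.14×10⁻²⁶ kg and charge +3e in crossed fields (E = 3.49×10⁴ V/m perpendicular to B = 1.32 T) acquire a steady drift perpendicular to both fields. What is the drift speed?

v_d ≈ 2.64×10⁴ m/s

The steady drift has the magnetic force balancing the electric force, so v_d = E/B.
v_d = 3.49×10⁴/1.32 = 2.64×10⁴ m/s.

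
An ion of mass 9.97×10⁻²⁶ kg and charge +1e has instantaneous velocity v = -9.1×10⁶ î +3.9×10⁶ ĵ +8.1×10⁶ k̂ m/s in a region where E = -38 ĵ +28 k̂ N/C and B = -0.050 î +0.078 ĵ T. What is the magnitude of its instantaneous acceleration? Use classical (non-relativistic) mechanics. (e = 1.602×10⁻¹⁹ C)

|a| ≈ 1.46×10¹² m/s²

v×B = (-6.32×10⁵, -4.05×10⁵, -5.15×10⁵) N/C.
E + v×B = (-6.32×10⁵, -4.05×10⁵, -5.15×10⁵) N/C.
F = q(E + v×B) = (1.602×10⁻¹⁹ C)·(-6.32×10⁵, -4.05×10⁵, -5.15×10⁵) = (-1.01×10⁻¹³, -6.49×10⁻¹⁴, -8.25×10⁻¹⁴) N.
|a| = |F|/m = 1.458×10⁻¹³/9.97×10⁻²⁶ ≈ 1.46×10¹² m/s².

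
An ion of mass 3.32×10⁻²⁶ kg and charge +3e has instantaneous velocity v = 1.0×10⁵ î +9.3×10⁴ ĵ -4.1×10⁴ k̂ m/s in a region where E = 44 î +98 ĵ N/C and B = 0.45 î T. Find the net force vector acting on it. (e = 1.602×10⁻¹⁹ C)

v×B = (0, -1.84×10⁴, -4.18×10⁴) N/C.
E + v×B = (44.0, -1.84×10⁴, -4.18×10⁴) N/C.
F = q(E + v×B) = (4.806×10⁻¹⁹ C)·(44.0, -1.84×10⁴, -4.18×10⁴) = (2.11×10⁻¹⁷, -8.82×10⁻¹⁵, -2.01×10⁻¹⁴) N.

F ≈ (2.11×10⁻¹⁷, -8.82×10⁻¹⁵, -2.01×10⁻¹⁴) N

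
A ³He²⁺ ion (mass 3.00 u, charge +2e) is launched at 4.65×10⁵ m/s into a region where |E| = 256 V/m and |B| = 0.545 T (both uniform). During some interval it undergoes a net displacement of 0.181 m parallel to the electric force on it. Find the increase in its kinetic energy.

The magnetic force is always ⟂ v and does no work; only the electric force changes KE.
ΔKE = F_E · d = |q|E d = (3.204×10⁻¹⁹)(256)(0.181) ≈ 1.48×10⁻¹⁷ J.

ΔKE ≈ 1.48×10⁻¹⁷ J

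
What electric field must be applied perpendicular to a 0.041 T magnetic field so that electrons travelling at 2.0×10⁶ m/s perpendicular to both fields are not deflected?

For straight-line motion qE = qvB, so E = vB.
E = 2.0×10⁶ × 0.041 = 8.2×10⁴ V/m.

E = 8.2×10⁴ V/m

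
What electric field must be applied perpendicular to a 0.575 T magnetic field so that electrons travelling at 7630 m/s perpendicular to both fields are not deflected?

For straight-line motion qE = qvB, so E = vB.
E = 7630 × 0.575 = 4390 V/m.

E = 4390 V/m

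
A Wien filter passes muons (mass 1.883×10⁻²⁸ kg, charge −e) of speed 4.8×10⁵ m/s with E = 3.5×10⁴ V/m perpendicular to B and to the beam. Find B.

B = 0.073 T

Balance of forces in the selector: qE = qvB ⇒ B = E/v.
B = 3.5×10⁴/4.8×10⁵ = 0.073 T.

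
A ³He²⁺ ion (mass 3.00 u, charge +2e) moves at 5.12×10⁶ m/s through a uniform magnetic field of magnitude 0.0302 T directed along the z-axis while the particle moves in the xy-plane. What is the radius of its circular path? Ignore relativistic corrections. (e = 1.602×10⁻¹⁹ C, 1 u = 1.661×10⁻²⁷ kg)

r ≈ 2.64 m

The magnetic force provides the centripetal force: |q|vB = mv²/r.
r = mv/(|q|B) = (4.983×10⁻²⁷)(5.12×10⁶)/((3.204×10⁻¹⁹)(0.0302)) ≈ 2.64 m.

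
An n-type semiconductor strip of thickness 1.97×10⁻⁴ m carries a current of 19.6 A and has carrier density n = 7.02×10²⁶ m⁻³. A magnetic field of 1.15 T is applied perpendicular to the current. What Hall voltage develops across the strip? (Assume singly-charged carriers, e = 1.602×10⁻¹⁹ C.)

V_H ≈ 1.02×10⁻³ V

V_H = IB/(n e t).
V_H = (19.6)(1.15)/((7.02×10²⁶)(1.602×10⁻¹⁹)(1.97×10⁻⁴)) ≈ 1.02×10⁻³ V.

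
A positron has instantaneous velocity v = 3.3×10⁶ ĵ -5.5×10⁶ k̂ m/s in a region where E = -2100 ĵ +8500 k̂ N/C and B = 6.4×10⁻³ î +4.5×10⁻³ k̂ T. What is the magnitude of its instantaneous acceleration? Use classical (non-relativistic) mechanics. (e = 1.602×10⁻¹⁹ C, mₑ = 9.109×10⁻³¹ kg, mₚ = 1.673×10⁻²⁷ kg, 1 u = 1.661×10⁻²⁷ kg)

v×B = (1.48×10⁴, -3.52×10⁴, -2.11×10⁴) N/C.
E + v×B = (1.48×10⁴, -3.73×10⁴, -1.26×10⁴) N/C.
F = q(E + v×B) = (1.602×10⁻¹⁹ C)·(1.48×10⁴, -3.73×10⁴, -1.26×10⁴) = (2.38×10⁻¹⁵, -5.98×10⁻¹⁵, -2.02×10⁻¹⁵) N.
|a| = |F|/m = 6.742×10⁻¹⁵/9.109×10⁻³¹ ≈ 7.40×10¹⁵ m/s².

|a| ≈ 7.40×10¹⁵ m/s²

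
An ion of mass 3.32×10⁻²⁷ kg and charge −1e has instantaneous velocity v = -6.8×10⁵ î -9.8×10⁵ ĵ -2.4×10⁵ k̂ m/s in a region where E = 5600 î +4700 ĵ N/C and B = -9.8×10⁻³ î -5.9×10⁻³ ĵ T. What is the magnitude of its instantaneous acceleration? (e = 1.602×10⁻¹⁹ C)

|a| ≈ 4.79×10¹¹ m/s²

v×B = (-1420, 2350, -5590) N/C.
E + v×B = (4180, 7050, -5590) N/C.
F = q(E + v×B) = (−1.602×10⁻¹⁹ C)·(4180, 7050, -5590) = (-6.70×10⁻¹⁶, -1.13×10⁻¹⁵, 8.96×10⁻¹⁶) N.
|a| = |F|/m = 1.590×10⁻¹⁵/3.32×10⁻²⁷ ≈ 4.79×10¹¹ m/s².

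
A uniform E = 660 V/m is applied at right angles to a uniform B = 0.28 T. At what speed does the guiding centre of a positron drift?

v_d ≈ 2400 m/s

The steady drift has the magnetic force balancing the electric force, so v_d = E/B.
v_d = 660/0.28 = 2400 m/s.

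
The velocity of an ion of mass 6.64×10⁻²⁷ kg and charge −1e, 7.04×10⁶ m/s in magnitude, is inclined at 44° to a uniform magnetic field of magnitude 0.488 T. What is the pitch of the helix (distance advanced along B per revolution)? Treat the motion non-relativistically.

p ≈ 2.70 m

v∥ = v cosθ = 7.04×10⁶·cos44° ≈ 5.064×10⁶ m/s.
T = 2πm/(|q|B) = 2π(6.64×10⁻²⁷)/((1.602×10⁻¹⁹)(0.488)) ≈ 5.337×10⁻⁷ s.
pitch = v∥ T = (5.064×10⁶)(5.337×10⁻⁷) ≈ 2.70 m.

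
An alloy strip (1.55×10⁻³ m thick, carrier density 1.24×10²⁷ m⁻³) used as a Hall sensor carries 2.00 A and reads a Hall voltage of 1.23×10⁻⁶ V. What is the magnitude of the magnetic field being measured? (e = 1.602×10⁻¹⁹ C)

B ≈ 0.189 T

From V_H = IB/(n e t), B = V_H n e t / I.
B = (1.23×10⁻⁶)(1.24×10²⁷)(1.602×10⁻¹⁹)(1.55×10⁻³)/2.00 ≈ 0.189 T.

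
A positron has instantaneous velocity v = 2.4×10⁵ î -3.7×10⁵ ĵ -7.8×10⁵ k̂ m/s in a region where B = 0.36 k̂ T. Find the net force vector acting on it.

F ≈ (-2.13×10⁻¹⁴, -1.38×10⁻¹⁴, 0) N

v×B = (-1.33×10⁵, -8.64×10⁴, 0) N/C.
F = q v×B = (1.602×10⁻¹⁹ C)·(-1.33×10⁵, -8.64×10⁴, 0) = (-2.13×10⁻¹⁴, -1.38×10⁻¹⁴, 0) N.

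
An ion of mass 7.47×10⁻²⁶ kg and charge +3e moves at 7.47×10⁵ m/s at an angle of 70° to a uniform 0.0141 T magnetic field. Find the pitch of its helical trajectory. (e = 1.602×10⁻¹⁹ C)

v∥ = v cosθ = 7.47×10⁵·cos70° ≈ 2.555×10⁵ m/s.
T = 2πm/(|q|B) = 2π(7.47×10⁻²⁶)/((4.806×10⁻¹⁹)(0.0141)) ≈ 6.926×10⁻⁵ s.
pitch = v∥ T = (2.555×10⁵)(6.926×10⁻⁵) ≈ 17.7 m.

p ≈ 17.7 m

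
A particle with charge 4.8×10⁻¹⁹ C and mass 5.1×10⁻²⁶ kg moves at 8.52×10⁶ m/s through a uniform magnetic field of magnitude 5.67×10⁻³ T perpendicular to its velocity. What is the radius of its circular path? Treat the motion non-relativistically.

r ≈ 160 m

The magnetic force provides the centripetal force: |q|vB = mv²/r.
r = mv/(|q|B) = (5.1×10⁻²⁶)(8.52×10⁶)/((4.8×10⁻¹⁹)(5.67×10⁻³)) ≈ 160 m.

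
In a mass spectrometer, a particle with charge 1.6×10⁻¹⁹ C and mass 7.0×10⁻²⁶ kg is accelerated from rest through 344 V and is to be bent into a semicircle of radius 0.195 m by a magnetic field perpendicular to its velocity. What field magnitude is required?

v = √(2|q|V/m) = √(2·1.6×10⁻¹⁹·344/7.0×10⁻²⁶) ≈ 3.966×10⁴ m/s.
B = mv/(|q|r) = (7.0×10⁻²⁶)(3.966×10⁴)/((1.6×10⁻¹⁹)(0.195)) ≈ 0.0890 T.

B ≈ 0.0890 T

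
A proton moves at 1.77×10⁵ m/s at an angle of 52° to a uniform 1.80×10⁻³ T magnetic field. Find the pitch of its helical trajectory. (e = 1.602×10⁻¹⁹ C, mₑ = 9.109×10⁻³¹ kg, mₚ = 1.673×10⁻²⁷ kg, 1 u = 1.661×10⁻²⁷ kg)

p ≈ 3.97 m

v∥ = v cosθ = 1.77×10⁵·cos52° ≈ 1.090×10⁵ m/s.
T = 2πm/(|q|B) = 2π(1.673×10⁻²⁷)/((1.602×10⁻¹⁹)(1.80×10⁻³)) ≈ 3.645×10⁻⁵ s.
pitch = v∥ T = (1.090×10⁵)(3.645×10⁻⁵) ≈ 3.97 m.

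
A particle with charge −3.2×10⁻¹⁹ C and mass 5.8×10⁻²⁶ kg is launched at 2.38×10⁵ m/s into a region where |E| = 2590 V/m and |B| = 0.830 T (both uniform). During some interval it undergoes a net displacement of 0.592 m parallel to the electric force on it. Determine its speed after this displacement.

B does no work; ΔKE = |q|E d.
½mv_f² = ½mv₀² + |q|Ed = ½(5.8×10⁻²⁶)(2.38×10⁵)² + (3.2×10⁻¹⁹)(2590)(0.592) ≈ 1.643×10⁻¹⁵ J + 4.906×10⁻¹⁶ J ≈ 2.133×10⁻¹⁵ J.
v_f = √(2·2.133×10⁻¹⁵/5.8×10⁻²⁶) ≈ 2.71×10⁵ m/s.

v_f ≈ 2.71×10⁵ m/s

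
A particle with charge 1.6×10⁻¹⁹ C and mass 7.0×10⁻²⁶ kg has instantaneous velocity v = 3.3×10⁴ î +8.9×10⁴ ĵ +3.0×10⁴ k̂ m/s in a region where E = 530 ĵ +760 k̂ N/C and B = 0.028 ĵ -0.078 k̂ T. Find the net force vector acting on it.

v×B = (-7780, 2570, 924) N/C.
E + v×B = (-7780, 3100, 1680) N/C.
F = q(E + v×B) = (1.6×10⁻¹⁹ C)·(-7780, 3100, 1680) = (-1.25×10⁻¹⁵, 4.97×10⁻¹⁶, 2.69×10⁻¹⁶) N.

F ≈ (-1.25×10⁻¹⁵, 4.97×10⁻¹⁶, 2.69×10⁻¹⁶) N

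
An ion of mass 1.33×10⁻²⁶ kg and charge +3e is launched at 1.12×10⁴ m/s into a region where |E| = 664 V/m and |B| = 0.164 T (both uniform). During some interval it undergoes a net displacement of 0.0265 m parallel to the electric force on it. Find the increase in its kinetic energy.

The magnetic force is always ⟂ v and does no work; only the electric force changes KE.
ΔKE = F_E · d = |q|E d = (4.806×10⁻¹⁹)(664)(0.0265) ≈ 8.46×10⁻¹⁸ J.

ΔKE ≈ 8.46×10⁻¹⁸ J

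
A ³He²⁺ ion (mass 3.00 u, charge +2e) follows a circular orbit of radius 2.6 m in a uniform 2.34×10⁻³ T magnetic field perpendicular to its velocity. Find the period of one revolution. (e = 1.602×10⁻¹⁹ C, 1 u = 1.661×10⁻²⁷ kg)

T ≈ 4.18×10⁻⁵ s

The cyclotron period depends only on m, q, B: T = 2πm/(|q|B).
T = 2π(4.983×10⁻²⁷)/((3.204×10⁻¹⁹)(2.34×10⁻³)) ≈ 4.18×10⁻⁵ s.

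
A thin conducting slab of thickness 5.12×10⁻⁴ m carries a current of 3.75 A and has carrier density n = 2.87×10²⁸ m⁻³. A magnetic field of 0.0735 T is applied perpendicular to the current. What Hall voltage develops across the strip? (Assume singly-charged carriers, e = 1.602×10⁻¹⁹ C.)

V_H ≈ 1.17×10⁻⁷ V

V_H = IB/(n e t).
V_H = (3.75)(0.0735)/((2.87×10²⁸)(1.602×10⁻¹⁹)(5.12×10⁻⁴)) ≈ 1.17×10⁻⁷ V.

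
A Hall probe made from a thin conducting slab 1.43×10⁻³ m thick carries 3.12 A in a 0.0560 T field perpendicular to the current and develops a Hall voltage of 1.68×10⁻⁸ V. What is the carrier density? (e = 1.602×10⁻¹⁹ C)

From V_H = IB/(n e t), n = IB/(V_H e t).
n = (3.12)(0.0560)/((1.68×10⁻⁸)(1.602×10⁻¹⁹)(1.43×10⁻³)) ≈ 4.54×10²⁸ m⁻³.

n ≈ 4.54×10²⁸ m⁻³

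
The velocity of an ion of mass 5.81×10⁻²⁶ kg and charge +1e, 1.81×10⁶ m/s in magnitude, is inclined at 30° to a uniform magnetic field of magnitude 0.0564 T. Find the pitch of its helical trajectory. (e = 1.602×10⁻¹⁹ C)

p ≈ 63.3 m

v∥ = v cosθ = 1.81×10⁶·cos30° ≈ 1.568×10⁶ m/s.
T = 2πm/(|q|B) = 2π(5.81×10⁻²⁶)/((1.602×10⁻¹⁹)(0.0564)) ≈ 4.040×10⁻⁵ s.
pitch = v∥ T = (1.568×10⁶)(4.040×10⁻⁵) ≈ 63.3 m.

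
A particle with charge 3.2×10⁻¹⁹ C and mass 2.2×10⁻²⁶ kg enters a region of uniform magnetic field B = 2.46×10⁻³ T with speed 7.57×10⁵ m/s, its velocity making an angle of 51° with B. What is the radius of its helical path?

r ≈ 16.4 m

v⊥ = v sinθ = 7.57×10⁵·sin51° ≈ 5.883×10⁵ m/s.
r = m v⊥/(|q|B) = (2.2×10⁻²⁶)(5.883×10⁵)/((3.2×10⁻¹⁹)(2.46×10⁻³)) ≈ 16.4 m.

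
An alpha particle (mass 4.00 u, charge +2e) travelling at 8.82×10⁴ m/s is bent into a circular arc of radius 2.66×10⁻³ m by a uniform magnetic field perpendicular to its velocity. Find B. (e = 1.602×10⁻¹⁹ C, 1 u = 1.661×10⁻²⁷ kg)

From |q|vB = mv²/r, B = mv/(|q|r).
B = (6.644×10⁻²⁷)(8.82×10⁴)/((3.204×10⁻¹⁹)(2.66×10⁻³)) ≈ 0.688 T.

B ≈ 0.688 T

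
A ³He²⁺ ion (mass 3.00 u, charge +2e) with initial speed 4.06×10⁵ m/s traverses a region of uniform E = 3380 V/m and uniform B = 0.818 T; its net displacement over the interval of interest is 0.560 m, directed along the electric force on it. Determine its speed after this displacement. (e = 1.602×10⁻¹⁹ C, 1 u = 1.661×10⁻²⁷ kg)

v_f ≈ 6.39×10⁵ m/s

B does no work; ΔKE = |q|E d.
½mv_f² = ½mv₀² + |q|Ed = ½(4.983×10⁻²⁷)(4.06×10⁵)² + (3.204×10⁻¹⁹)(3380)(0.560) ≈ 4.107×10⁻¹⁶ J + 6.065×10⁻¹⁶ J ≈ 1.017×10⁻¹⁵ J.
v_f = √(2·1.017×10⁻¹⁵/4.983×10⁻²⁷) ≈ 6.39×10⁵ m/s.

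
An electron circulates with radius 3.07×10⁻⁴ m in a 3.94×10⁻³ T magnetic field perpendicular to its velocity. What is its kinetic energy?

KE ≈ 0.129 eV

v = |q|Br/m, then KE = ½mv² = (qBr)²/(2m).
v = (1.602×10⁻¹⁹)(3.94×10⁻³)(3.07×10⁻⁴)/9.109×10⁻³¹ ≈ 2.127×10⁵ m/s.
KE = ½(9.109×10⁻³¹)(2.127×10⁵)² ≈ 2.06×10⁻²⁰ J = 0.129 eV.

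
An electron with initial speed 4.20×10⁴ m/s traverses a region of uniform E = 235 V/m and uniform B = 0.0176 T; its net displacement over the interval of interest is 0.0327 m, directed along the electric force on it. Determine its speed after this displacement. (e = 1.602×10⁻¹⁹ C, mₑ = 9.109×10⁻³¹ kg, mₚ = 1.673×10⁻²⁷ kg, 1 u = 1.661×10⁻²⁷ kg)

B does no work; ΔKE = |q|E d.
½mv_f² = ½mv₀² + |q|Ed = ½(9.109×10⁻³¹)(4.20×10⁴)² + (1.602×10⁻¹⁹)(235)(0.0327) ≈ 8.034×10⁻²² J + 1.231×10⁻¹⁸ J ≈ 1.232×10⁻¹⁸ J.
v_f = √(2·1.232×10⁻¹⁸/9.109×10⁻³¹) ≈ 1.64×10⁶ m/s.

v_f ≈ 1.64×10⁶ m/s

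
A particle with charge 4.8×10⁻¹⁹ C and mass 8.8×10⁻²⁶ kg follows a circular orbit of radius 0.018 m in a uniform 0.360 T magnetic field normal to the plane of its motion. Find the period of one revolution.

T ≈ 3.20×10⁻⁶ s

The cyclotron period depends only on m, q, B: T = 2πm/(|q|B).
T = 2π(8.8×10⁻²⁶)/((4.8×10⁻¹⁹)(0.360)) ≈ 3.20×10⁻⁶ s.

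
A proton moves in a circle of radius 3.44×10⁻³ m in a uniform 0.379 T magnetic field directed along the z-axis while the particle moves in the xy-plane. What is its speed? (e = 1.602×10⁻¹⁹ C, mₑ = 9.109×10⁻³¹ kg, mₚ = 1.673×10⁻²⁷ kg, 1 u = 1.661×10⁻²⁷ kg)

v ≈ 1.25×10⁵ m/s

From |q|vB = mv²/r, v = |q|Br/m.
v = (1.602×10⁻¹⁹)(0.379)(3.44×10⁻³)/1.673×10⁻²⁷ ≈ 1.25×10⁵ m/s.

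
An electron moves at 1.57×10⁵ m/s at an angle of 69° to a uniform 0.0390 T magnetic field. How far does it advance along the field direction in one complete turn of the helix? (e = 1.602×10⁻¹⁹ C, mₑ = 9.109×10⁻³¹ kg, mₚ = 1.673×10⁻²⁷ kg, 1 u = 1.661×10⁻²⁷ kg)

p ≈ 5.15×10⁻⁵ m

v∥ = v cosθ = 1.57×10⁵·cos69° ≈ 5.626×10⁴ m/s.
T = 2πm/(|q|B) = 2π(9.109×10⁻³¹)/((1.602×10⁻¹⁹)(0.0390)) ≈ 9.161×10⁻¹⁰ s.
pitch = v∥ T = (5.626×10⁴)(9.161×10⁻¹⁰) ≈ 5.15×10⁻⁵ m.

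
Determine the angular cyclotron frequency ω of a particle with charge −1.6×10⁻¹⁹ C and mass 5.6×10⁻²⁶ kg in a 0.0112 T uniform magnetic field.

ω ≈ 3.20×10⁴ rad/s

ω = |q|B/m.
ω = (1.6×10⁻¹⁹)(0.0112)/5.6×10⁻²⁶ ≈ 3.20×10⁴ rad/s.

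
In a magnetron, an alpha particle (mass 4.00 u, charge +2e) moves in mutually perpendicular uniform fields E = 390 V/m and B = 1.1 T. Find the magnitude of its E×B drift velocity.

v_d ≈ 350 m/s

In crossed fields the guiding centre drifts at v_d = |E×B|/B² = E/B, independent of charge and mass.
v_d = 390/1.1 = 350 m/s.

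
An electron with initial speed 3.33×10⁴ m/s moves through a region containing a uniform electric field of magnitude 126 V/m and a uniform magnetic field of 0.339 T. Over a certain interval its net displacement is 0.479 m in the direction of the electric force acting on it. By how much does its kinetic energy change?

The magnetic force is always ⟂ v and does no work; only the electric force changes KE.
ΔKE = F_E · d = |q|E d = (1.602×10⁻¹⁹)(126)(0.479) ≈ 9.67×10⁻¹⁸ J.

ΔKE ≈ 9.67×10⁻¹⁸ J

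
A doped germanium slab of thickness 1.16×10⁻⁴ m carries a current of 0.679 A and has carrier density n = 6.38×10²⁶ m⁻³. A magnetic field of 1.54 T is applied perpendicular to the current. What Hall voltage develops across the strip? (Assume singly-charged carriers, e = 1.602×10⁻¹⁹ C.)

V_H ≈ 8.82×10⁻⁵ V

V_H = IB/(n e t).
V_H = (0.679)(1.54)/((6.38×10²⁶)(1.602×10⁻¹⁹)(1.16×10⁻⁴)) ≈ 8.82×10⁻⁵ V.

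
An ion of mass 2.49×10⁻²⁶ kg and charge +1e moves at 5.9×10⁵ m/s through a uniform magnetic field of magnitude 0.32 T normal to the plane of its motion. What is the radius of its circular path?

r ≈ 0.29 m

The magnetic force provides the centripetal force: |q|vB = mv²/r.
r = mv/(|q|B) = (2.49×10⁻²⁶)(5.9×10⁵)/((1.602×10⁻¹⁹)(0.32)) ≈ 0.29 m.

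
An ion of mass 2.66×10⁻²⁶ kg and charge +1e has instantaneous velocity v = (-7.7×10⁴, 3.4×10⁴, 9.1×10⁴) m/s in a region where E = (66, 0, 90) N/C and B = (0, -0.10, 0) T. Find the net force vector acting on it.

v×B = (9100, 0, 7700) N/C.
E + v×B = (9170, 0, 7790) N/C.
F = q(E + v×B) = (1.602×10⁻¹⁹ C)·(9170, 0, 7790) = (1.47×10⁻¹⁵, 0, 1.25×10⁻¹⁵) N.

F ≈ (1.47×10⁻¹⁵, 0, 1.25×10⁻¹⁵) N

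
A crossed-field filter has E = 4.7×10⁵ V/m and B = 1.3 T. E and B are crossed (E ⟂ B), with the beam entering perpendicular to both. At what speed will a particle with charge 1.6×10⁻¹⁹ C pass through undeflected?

Straight-line motion ⇒ electric and magnetic forces cancel, so E = vB.
v = E/B = 4.7×10⁵/1.3 = 3.6×10⁵ m/s.

v = 3.6×10⁵ m/s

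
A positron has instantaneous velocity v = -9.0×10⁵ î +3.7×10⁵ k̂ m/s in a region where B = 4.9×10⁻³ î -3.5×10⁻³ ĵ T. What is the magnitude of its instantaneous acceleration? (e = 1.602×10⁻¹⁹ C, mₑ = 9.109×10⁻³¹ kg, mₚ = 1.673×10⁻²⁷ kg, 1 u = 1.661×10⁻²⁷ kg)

v×B = (1300, 1810, 3150) N/C.
F = q v×B = (1.602×10⁻¹⁹ C)·(1300, 1810, 3150) = (2.07×10⁻¹⁶, 2.90×10⁻¹⁶, 5.05×10⁻¹⁶) N.
|a| = |F|/m = 6.181×10⁻¹⁶/9.109×10⁻³¹ ≈ 6.79×10¹⁴ m/s².

|a| ≈ 6.79×10¹⁴ m/s²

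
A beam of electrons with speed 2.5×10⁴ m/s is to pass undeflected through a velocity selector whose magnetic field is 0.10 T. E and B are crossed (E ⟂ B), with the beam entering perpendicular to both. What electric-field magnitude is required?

E = 2500 V/m

For straight-line motion qE = qvB, so E = vB.
E = 2.5×10⁴ × 0.10 = 2500 V/m.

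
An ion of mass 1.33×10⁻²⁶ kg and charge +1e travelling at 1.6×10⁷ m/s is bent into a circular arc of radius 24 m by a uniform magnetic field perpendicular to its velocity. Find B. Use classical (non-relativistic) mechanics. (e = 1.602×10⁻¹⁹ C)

From |q|vB = mv²/r, B = mv/(|q|r).
B = (1.33×10⁻²⁶)(1.6×10⁷)/((1.602×10⁻¹⁹)(24)) ≈ 0.055 T.

B ≈ 0.055 T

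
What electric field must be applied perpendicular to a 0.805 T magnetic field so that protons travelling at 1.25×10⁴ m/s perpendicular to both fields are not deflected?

For straight-line motion qE = qvB, so E = vB.
E = 1.25×10⁴ × 0.805 = 1.01×10⁴ V/m.

E = 1.01×10⁴ V/m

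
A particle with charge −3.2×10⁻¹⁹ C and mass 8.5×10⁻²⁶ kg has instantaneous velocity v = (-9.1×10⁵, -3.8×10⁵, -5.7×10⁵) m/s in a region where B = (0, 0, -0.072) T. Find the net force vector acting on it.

v×B = (2.74×10⁴, -6.55×10⁴, 0) N/C.
F = q v×B = (−3.2×10⁻¹⁹ C)·(2.74×10⁴, -6.55×10⁴, 0) = (-8.76×10⁻¹⁵, 2.10×10⁻¹⁴, 0) N.

F ≈ (-8.76×10⁻¹⁵, 2.10×10⁻¹⁴, 0) N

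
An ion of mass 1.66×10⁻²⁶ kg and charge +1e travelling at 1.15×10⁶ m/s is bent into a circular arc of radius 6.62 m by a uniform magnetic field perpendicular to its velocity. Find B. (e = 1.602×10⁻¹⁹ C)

B ≈ 0.0180 T

From |q|vB = mv²/r, B = mv/(|q|r).
B = (1.66×10⁻²⁶)(1.15×10⁶)/((1.602×10⁻¹⁹)(6.62)) ≈ 0.0180 T.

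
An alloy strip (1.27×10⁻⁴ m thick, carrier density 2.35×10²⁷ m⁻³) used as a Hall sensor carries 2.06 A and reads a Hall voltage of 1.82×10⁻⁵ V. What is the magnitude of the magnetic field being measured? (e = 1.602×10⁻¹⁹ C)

B ≈ 0.422 T

From V_H = IB/(n e t), B = V_H n e t / I.
B = (1.82×10⁻⁵)(2.35×10²⁷)(1.602×10⁻¹⁹)(1.27×10⁻⁴)/2.06 ≈ 0.422 T.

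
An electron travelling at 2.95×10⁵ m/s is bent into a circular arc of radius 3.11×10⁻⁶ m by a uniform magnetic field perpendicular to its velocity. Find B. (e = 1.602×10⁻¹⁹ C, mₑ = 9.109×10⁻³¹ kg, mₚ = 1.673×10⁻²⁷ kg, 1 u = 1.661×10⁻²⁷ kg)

From |q|vB = mv²/r, B = mv/(|q|r).
B = (9.109×10⁻³¹)(2.95×10⁵)/((1.602×10⁻¹⁹)(3.11×10⁻⁶)) ≈ 0.539 T.

B ≈ 0.539 T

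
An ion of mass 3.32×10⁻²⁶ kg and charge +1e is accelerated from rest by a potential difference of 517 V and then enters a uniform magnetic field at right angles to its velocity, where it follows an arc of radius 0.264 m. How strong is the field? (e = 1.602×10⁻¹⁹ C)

B ≈ 0.0554 T

v = √(2|q|V/m) = √(2·1.602×10⁻¹⁹·517/3.32×10⁻²⁶) ≈ 7.064×10⁴ m/s.
B = mv/(|q|r) = (3.32×10⁻²⁶)(7.064×10⁴)/((1.602×10⁻¹⁹)(0.264)) ≈ 0.0554 T.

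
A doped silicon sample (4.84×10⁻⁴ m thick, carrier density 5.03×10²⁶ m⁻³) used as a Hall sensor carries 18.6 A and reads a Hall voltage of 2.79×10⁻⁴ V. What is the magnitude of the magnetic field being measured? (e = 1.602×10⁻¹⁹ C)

From V_H = IB/(n e t), B = V_H n e t / I.
B = (2.79×10⁻⁴)(5.03×10²⁶)(1.602×10⁻¹⁹)(4.84×10⁻⁴)/18.6 ≈ 0.585 T.

B ≈ 0.585 T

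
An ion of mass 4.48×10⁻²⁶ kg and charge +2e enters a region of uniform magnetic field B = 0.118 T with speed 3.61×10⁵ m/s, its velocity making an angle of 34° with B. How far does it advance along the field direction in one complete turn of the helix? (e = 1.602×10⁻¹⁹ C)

v∥ = v cosθ = 3.61×10⁵·cos34° ≈ 2.993×10⁵ m/s.
T = 2πm/(|q|B) = 2π(4.48×10⁻²⁶)/((3.204×10⁻¹⁹)(0.118)) ≈ 7.445×10⁻⁶ s.
pitch = v∥ T = (2.993×10⁵)(7.445×10⁻⁶) ≈ 2.23 m.

p ≈ 2.23 m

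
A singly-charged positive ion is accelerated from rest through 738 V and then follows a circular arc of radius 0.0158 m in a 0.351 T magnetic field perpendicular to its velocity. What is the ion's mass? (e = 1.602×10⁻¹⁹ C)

m ≈ 3.34×10⁻²⁷ kg

Combine |q|V = ½mv² and r = mv/(|q|B): eliminate v to get m = qB²r²/(2V).
m = (1.602×10⁻¹⁹)(0.351)²(0.0158)²/(2·738) ≈ 3.34×10⁻²⁷ kg.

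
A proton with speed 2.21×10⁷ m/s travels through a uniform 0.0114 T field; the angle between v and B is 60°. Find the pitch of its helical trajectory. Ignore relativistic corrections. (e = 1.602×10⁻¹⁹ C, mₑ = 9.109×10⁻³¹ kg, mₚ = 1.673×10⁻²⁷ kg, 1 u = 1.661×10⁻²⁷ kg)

v∥ = v cosθ = 2.21×10⁷·cos60° ≈ 1.105×10⁷ m/s.
T = 2πm/(|q|B) = 2π(1.673×10⁻²⁷)/((1.602×10⁻¹⁹)(0.0114)) ≈ 5.756×10⁻⁶ s.
pitch = v∥ T = (1.105×10⁷)(5.756×10⁻⁶) ≈ 63.6 m.

p ≈ 63.6 m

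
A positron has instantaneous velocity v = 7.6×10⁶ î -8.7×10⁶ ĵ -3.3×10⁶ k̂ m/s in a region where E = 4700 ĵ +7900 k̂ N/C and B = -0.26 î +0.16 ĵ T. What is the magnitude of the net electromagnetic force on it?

|F| ≈ 2.32×10⁻¹³ N

v×B = (5.28×10⁵, 8.58×10⁵, -1.05×10⁶) N/C.
E + v×B = (5.28×10⁵, 8.63×10⁵, -1.04×10⁶) N/C.
F = q(E + v×B) = (1.602×10⁻¹⁹ C)·(5.28×10⁵, 8.63×10⁵, -1.04×10⁶) = (8.46×10⁻¹⁴, 1.38×10⁻¹³, -1.66×10⁻¹³) N.
|F| = 2.32×10⁻¹³ N.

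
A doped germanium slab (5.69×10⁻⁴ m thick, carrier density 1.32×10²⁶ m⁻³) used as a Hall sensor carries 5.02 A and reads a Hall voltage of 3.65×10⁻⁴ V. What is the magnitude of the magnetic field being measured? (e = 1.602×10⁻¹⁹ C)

B ≈ 0.875 T

From V_H = IB/(n e t), B = V_H n e t / I.
B = (3.65×10⁻⁴)(1.32×10²⁶)(1.602×10⁻¹⁹)(5.69×10⁻⁴)/5.02 ≈ 0.875 T.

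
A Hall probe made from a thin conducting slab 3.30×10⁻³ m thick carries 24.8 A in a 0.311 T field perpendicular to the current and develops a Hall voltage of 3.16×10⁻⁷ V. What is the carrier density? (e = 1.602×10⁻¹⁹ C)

From V_H = IB/(n e t), n = IB/(V_H e t).
n = (24.8)(0.311)/((3.16×10⁻⁷)(1.602×10⁻¹⁹)(3.30×10⁻³)) ≈ 4.62×10²⁸ m⁻³.

n ≈ 4.62×10²⁸ m⁻³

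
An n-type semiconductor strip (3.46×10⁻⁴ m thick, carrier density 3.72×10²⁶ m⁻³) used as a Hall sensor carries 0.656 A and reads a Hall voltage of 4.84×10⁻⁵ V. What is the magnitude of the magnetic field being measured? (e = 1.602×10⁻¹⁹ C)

From V_H = IB/(n e t), B = V_H n e t / I.
B = (4.84×10⁻⁵)(3.72×10²⁶)(1.602×10⁻¹⁹)(3.46×10⁻⁴)/0.656 ≈ 1.52 T.

B ≈ 1.52 T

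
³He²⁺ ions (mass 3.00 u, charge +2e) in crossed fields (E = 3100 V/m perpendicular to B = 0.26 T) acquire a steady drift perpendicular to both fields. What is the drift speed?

v_d ≈ 1.2×10⁴ m/s

The steady drift has the magnetic force balancing the electric force, so v_d = E/B.
v_d = 3100/0.26 = 1.2×10⁴ m/s.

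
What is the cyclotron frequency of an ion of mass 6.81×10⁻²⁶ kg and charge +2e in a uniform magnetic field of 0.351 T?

f ≈ 2.63×10⁵ Hz

f = |q|B/(2πm).
f = (3.204×10⁻¹⁹)(0.351)/(2π·6.81×10⁻²⁶) ≈ 2.63×10⁵ Hz.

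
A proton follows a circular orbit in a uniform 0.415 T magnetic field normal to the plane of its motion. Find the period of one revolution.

T ≈ 1.58×10⁻⁷ s

The cyclotron period depends only on m, q, B: T = 2πm/(|q|B).
T = 2π(1.673×10⁻²⁷)/((1.602×10⁻¹⁹)(0.415)) ≈ 1.58×10⁻⁷ s.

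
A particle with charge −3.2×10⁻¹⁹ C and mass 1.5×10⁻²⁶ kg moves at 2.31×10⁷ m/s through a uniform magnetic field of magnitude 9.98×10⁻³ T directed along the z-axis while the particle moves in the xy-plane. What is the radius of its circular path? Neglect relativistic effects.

The magnetic force provides the centripetal force: |q|vB = mv²/r.
r = mv/(|q|B) = (1.5×10⁻²⁶)(2.31×10⁷)/((3.2×10⁻¹⁹)(9.98×10⁻³)) ≈ 108 m.

r ≈ 108 m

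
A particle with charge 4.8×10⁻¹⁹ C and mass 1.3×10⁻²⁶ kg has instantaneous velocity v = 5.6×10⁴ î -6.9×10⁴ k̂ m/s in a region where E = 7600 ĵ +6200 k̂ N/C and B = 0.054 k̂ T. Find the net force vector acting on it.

v×B = (0, -3020, 0) N/C.
E + v×B = (0, 4580, 6200) N/C.
F = q(E + v×B) = (4.8×10⁻¹⁹ C)·(0, 4580, 6200) = (0, 2.20×10⁻¹⁵, 2.98×10⁻¹⁵) N.

F ≈ (0, 2.20×10⁻¹⁵, 2.98×10⁻¹⁵) N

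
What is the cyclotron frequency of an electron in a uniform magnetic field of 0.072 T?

f = |q|B/(2πm).
f = (1.602×10⁻¹⁹)(0.072)/(2π·9.109×10⁻³¹) ≈ 2.0×10⁹ Hz.

f ≈ 2.0×10⁹ Hz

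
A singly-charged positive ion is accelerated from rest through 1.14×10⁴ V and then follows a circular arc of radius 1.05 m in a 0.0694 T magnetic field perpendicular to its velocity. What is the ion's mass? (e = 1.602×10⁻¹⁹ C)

Combine |q|V = ½mv² and r = mv/(|q|B): eliminate v to get m = qB²r²/(2V).
m = (1.602×10⁻¹⁹)(0.0694)²(1.05)²/(2·1.14×10⁴) ≈ 3.73×10⁻²⁶ kg.

m ≈ 3.73×10⁻²⁶ kg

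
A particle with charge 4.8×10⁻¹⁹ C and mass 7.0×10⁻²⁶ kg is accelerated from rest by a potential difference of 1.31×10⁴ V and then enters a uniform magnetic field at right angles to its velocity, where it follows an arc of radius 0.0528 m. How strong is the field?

v = √(2|q|V/m) = √(2·4.8×10⁻¹⁹·1.31×10⁴/7.0×10⁻²⁶) ≈ 4.239×10⁵ m/s.
B = mv/(|q|r) = (7.0×10⁻²⁶)(4.239×10⁵)/((4.8×10⁻¹⁹)(0.0528)) ≈ 1.17 T.

B ≈ 1.17 T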